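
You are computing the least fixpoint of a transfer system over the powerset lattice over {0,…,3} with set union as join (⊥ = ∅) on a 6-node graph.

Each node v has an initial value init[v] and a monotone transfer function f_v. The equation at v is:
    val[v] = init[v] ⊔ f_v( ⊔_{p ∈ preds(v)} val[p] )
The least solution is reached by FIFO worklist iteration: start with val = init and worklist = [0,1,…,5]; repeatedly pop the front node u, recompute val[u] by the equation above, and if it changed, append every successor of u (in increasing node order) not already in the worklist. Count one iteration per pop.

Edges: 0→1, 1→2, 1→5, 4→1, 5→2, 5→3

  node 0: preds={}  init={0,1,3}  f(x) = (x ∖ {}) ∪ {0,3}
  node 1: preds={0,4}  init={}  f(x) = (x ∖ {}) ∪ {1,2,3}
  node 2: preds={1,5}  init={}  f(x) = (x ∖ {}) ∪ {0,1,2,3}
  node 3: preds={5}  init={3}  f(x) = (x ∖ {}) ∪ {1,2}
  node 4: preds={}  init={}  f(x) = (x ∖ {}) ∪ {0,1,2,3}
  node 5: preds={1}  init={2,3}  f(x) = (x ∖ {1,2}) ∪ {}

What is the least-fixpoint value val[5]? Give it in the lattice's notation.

{0,2,3}

Worklist (9 pops):
  #1 pop 0: in={} → {0,1,3} (no change)
  #2 pop 1: in={0,1,3} → {0,1,2,3} (was {}); enqueue []
  #3 pop 2: in={0,1,2,3} → {0,1,2,3} (was {}); enqueue []
  #4 pop 3: in={2,3} → {1,2,3} (was {3}); enqueue []
  #5 pop 4: in={} → {0,1,2,3} (was {}); enqueue [1]
  #6 pop 5: in={0,1,2,3} → {0,2,3} (was {2,3}); enqueue [2,3]
  #7 pop 1: in={0,1,2,3} → {0,1,2,3} (no change)
  #8 pop 2: in={0,1,2,3} → {0,1,2,3} (no change)
  #9 pop 3: in={0,2,3} → {0,1,2,3} (was {1,2,3}); enqueue []

Fixpoint:
  val[0] = {0,1,3}
  val[1] = {0,1,2,3}
  val[2] = {0,1,2,3}
  val[3] = {0,1,2,3}
  val[4] = {0,1,2,3}
  val[5] = {0,2,3}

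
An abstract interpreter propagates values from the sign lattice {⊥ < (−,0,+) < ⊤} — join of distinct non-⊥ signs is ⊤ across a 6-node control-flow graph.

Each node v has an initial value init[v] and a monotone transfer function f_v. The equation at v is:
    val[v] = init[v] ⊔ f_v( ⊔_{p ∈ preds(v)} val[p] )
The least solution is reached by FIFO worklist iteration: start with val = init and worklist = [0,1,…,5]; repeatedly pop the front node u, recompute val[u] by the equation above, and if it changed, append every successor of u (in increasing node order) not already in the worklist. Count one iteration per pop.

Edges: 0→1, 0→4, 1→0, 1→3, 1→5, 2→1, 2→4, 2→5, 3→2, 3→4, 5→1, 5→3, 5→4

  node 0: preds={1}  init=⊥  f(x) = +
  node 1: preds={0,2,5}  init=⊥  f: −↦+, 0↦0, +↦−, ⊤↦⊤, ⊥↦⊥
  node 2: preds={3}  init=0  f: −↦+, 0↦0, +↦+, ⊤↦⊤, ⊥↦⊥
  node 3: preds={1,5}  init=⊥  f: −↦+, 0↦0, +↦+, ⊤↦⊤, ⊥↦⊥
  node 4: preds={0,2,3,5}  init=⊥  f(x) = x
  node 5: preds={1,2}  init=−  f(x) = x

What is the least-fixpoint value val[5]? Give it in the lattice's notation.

Iteration log — 12 steps:
  step 1. node 0  ⊔preds=⊥  new=+  old=⊥  +wl: 
  step 2. node 1  ⊔preds=⊤  new=⊤  old=⊥  +wl: 0
  step 3. node 2  ⊔preds=⊥  new=0  stable
  step 4. node 3  ⊔preds=⊤  new=⊤  old=⊥  +wl: 2
  step 5. node 4  ⊔preds=⊤  new=⊤  old=⊥  +wl: 
  step 6. node 5  ⊔preds=⊤  new=⊤  old=−  +wl: 1,3,4
  step 7. node 0  ⊔preds=⊤  new=+  stable
  step 8. node 2  ⊔preds=⊤  new=⊤  old=0  +wl: 5
  step 9. node 1  ⊔preds=⊤  new=⊤  stable
  step 10. node 3  ⊔preds=⊤  new=⊤  stable
  step 11. node 4  ⊔preds=⊤  new=⊤  stable
  step 12. node 5  ⊔preds=⊤  new=⊤  stable

Least fixpoint reached:
  node 0: +
  node 1: ⊤
  node 2: ⊤
  node 3: ⊤
  node 4: ⊤
  node 5: ⊤

⊤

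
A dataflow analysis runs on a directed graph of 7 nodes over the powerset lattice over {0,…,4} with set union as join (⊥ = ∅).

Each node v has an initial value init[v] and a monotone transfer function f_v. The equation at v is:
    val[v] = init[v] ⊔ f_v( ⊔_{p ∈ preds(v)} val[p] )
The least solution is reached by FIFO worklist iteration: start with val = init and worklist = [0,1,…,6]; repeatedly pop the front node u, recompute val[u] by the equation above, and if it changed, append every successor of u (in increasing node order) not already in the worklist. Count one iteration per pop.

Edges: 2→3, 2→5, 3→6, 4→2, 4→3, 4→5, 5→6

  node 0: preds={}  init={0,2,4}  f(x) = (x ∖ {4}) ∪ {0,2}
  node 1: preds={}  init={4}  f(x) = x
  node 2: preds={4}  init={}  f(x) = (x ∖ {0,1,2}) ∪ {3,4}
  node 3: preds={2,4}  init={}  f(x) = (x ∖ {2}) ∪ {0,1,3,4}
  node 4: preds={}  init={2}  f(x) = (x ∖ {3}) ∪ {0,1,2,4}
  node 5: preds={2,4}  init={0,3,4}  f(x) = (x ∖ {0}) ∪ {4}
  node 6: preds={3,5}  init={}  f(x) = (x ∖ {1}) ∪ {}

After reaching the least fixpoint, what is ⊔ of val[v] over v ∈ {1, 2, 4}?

{0,1,2,3,4}

Worklist (9 pops):
  #1 pop 0: in={} → {0,2,4} (no change)
  #2 pop 1: in={} → {4} (no change)
  #3 pop 2: in={2} → {3,4} (was {}); enqueue []
  #4 pop 3: in={2,3,4} → {0,1,3,4} (was {}); enqueue []
  #5 pop 4: in={} → {0,1,2,4} (was {2}); enqueue [2,3]
  #6 pop 5: in={0,1,2,3,4} → {0,1,2,3,4} (was {0,3,4}); enqueue []
  #7 pop 6: in={0,1,2,3,4} → {0,2,3,4} (was {}); enqueue []
  #8 pop 2: in={0,1,2,4} → {3,4} (no change)
  #9 pop 3: in={0,1,2,3,4} → {0,1,3,4} (no change)

Fixpoint:
  val[0] = {0,2,4}
  val[1] = {4}
  val[2] = {3,4}
  val[3] = {0,1,3,4}
  val[4] = {0,1,2,4}
  val[5] = {0,1,2,3,4}
  val[6] = {0,2,3,4}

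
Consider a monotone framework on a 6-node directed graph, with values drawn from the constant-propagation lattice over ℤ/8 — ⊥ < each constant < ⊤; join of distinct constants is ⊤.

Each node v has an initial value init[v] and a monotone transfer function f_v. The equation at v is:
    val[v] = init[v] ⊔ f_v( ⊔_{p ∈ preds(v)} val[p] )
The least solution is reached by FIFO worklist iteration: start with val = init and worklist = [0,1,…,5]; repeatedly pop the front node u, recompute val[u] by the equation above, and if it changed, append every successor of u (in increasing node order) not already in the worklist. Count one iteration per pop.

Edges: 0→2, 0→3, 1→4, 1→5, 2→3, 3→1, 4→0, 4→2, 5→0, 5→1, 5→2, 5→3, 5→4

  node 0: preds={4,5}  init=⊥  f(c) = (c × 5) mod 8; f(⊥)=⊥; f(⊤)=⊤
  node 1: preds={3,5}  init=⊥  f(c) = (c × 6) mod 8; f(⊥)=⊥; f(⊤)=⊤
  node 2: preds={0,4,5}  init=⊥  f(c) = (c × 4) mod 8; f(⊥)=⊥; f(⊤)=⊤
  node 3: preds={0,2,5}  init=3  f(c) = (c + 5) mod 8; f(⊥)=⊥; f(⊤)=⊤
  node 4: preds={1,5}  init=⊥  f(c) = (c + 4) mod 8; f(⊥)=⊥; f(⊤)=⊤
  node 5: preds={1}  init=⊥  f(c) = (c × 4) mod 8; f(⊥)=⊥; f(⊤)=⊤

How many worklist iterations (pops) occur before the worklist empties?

Iteration log — 17 steps:
  step 1. node 0  ⊔preds=⊥  new=⊥  stable
  step 2. node 1  ⊔preds=3  new=2  old=⊥  +wl: 
  step 3. node 2  ⊔preds=⊥  new=⊥  stable
  step 4. node 3  ⊔preds=⊥  new=3  stable
  step 5. node 4  ⊔preds=2  new=6  old=⊥  +wl: 0,2
  step 6. node 5  ⊔preds=2  new=0  old=⊥  +wl: 1,3,4
  step 7. node 0  ⊔preds=⊤  new=⊤  old=⊥  +wl: 
  step 8. node 2  ⊔preds=⊤  new=⊤  old=⊥  +wl: 
  step 9. node 1  ⊔preds=⊤  new=⊤  old=2  +wl: 5
  step 10. node 3  ⊔preds=⊤  new=⊤  old=3  +wl: 1
  step 11. node 4  ⊔preds=⊤  new=⊤  old=6  +wl: 0,2
  step 12. node 5  ⊔preds=⊤  new=⊤  old=0  +wl: 3,4
  step 13. node 1  ⊔preds=⊤  new=⊤  stable
  step 14. node 0  ⊔preds=⊤  new=⊤  stable
  step 15. node 2  ⊔preds=⊤  new=⊤  stable
  step 16. node 3  ⊔preds=⊤  new=⊤  stable
  step 17. node 4  ⊔preds=⊤  new=⊤  stable

Least fixpoint reached:
  node 0: ⊤
  node 1: ⊤
  node 2: ⊤
  node 3: ⊤
  node 4: ⊤
  node 5: ⊤

17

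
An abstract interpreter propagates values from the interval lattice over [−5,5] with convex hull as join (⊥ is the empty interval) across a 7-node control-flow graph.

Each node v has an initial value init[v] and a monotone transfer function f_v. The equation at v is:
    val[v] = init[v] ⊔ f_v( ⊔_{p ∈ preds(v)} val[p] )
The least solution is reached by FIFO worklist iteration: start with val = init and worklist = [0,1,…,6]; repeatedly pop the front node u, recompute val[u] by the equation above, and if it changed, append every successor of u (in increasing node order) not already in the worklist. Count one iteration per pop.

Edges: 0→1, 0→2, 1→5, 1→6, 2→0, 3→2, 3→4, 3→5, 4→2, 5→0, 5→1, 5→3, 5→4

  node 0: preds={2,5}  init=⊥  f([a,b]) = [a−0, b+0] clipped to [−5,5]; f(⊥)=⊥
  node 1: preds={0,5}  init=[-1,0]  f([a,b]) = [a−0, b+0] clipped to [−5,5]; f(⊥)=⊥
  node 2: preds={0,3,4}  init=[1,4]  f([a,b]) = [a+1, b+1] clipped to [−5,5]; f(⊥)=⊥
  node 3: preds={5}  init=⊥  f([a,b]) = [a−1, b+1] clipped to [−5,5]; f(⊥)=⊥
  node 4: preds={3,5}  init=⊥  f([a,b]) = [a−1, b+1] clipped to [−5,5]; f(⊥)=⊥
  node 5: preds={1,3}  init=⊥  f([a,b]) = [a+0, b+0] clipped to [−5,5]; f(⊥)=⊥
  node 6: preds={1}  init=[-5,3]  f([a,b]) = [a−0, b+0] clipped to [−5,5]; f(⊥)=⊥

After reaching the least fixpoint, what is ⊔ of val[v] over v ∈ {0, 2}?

Iteration log — 42 steps:
  step 1. node 0  ⊔preds=[1,4]  new=[1,4]  old=⊥  +wl: 
  step 2. node 1  ⊔preds=[1,4]  new=[-1,4]  old=[-1,0]  +wl: 
  step 3. node 2  ⊔preds=[1,4]  new=[1,5]  old=[1,4]  +wl: 0
  step 4. node 3  ⊔preds=⊥  new=⊥  stable
  step 5. node 4  ⊔preds=⊥  new=⊥  stable
  step 6. node 5  ⊔preds=[-1,4]  new=[-1,4]  old=⊥  +wl: 1,3,4
  step 7. node 6  ⊔preds=[-1,4]  new=[-5,4]  old=[-5,3]  +wl: 
  step 8. node 0  ⊔preds=[-1,5]  new=[-1,5]  old=[1,4]  +wl: 2
  step 9. node 1  ⊔preds=[-1,5]  new=[-1,5]  old=[-1,4]  +wl: 5,6
  step 10. node 3  ⊔preds=[-1,4]  new=[-2,5]  old=⊥  +wl: 
  step 11. node 4  ⊔preds=[-2,5]  new=[-3,5]  old=⊥  +wl: 
  step 12. node 2  ⊔preds=[-3,5]  new=[-2,5]  old=[1,5]  +wl: 0
  step 13. node 5  ⊔preds=[-2,5]  new=[-2,5]  old=[-1,4]  +wl: 1,3,4
  step 14. node 6  ⊔preds=[-1,5]  new=[-5,5]  old=[-5,4]  +wl: 
  step 15. node 0  ⊔preds=[-2,5]  new=[-2,5]  old=[-1,5]  +wl: 2
  step 16. node 1  ⊔preds=[-2,5]  new=[-2,5]  old=[-1,5]  +wl: 5,6
  step 17. node 3  ⊔preds=[-2,5]  new=[-3,5]  old=[-2,5]  +wl: 
  step 18. node 4  ⊔preds=[-3,5]  new=[-4,5]  old=[-3,5]  +wl: 
  step 19. node 2  ⊔preds=[-4,5]  new=[-3,5]  old=[-2,5]  +wl: 0
  step 20. node 5  ⊔preds=[-3,5]  new=[-3,5]  old=[-2,5]  +wl: 1,3,4
  step 21. node 6  ⊔preds=[-2,5]  new=[-5,5]  stable
  step 22. node 0  ⊔preds=[-3,5]  new=[-3,5]  old=[-2,5]  +wl: 2
  step 23. node 1  ⊔preds=[-3,5]  new=[-3,5]  old=[-2,5]  +wl: 5,6
  step 24. node 3  ⊔preds=[-3,5]  new=[-4,5]  old=[-3,5]  +wl: 
  step 25. node 4  ⊔preds=[-4,5]  new=[-5,5]  old=[-4,5]  +wl: 
  step 26. node 2  ⊔preds=[-5,5]  new=[-4,5]  old=[-3,5]  +wl: 0
  step 27. node 5  ⊔preds=[-4,5]  new=[-4,5]  old=[-3,5]  +wl: 1,3,4
  step 28. node 6  ⊔preds=[-3,5]  new=[-5,5]  stable
  step 29. node 0  ⊔preds=[-4,5]  new=[-4,5]  old=[-3,5]  +wl: 2
  step 30. node 1  ⊔preds=[-4,5]  new=[-4,5]  old=[-3,5]  +wl: 5,6
  step 31. node 3  ⊔preds=[-4,5]  new=[-5,5]  old=[-4,5]  +wl: 
  step 32. node 4  ⊔preds=[-5,5]  new=[-5,5]  stable
  step 33. node 2  ⊔preds=[-5,5]  new=[-4,5]  stable
  step 34. node 5  ⊔preds=[-5,5]  new=[-5,5]  old=[-4,5]  +wl: 0,1,3,4
  step 35. node 6  ⊔preds=[-4,5]  new=[-5,5]  stable
  step 36. node 0  ⊔preds=[-5,5]  new=[-5,5]  old=[-4,5]  +wl: 2
  step 37. node 1  ⊔preds=[-5,5]  new=[-5,5]  old=[-4,5]  +wl: 5,6
  step 38. node 3  ⊔preds=[-5,5]  new=[-5,5]  stable
  step 39. node 4  ⊔preds=[-5,5]  new=[-5,5]  stable
  step 40. node 2  ⊔preds=[-5,5]  new=[-4,5]  stable
  step 41. node 5  ⊔preds=[-5,5]  new=[-5,5]  stable
  step 42. node 6  ⊔preds=[-5,5]  new=[-5,5]  stable

Least fixpoint reached:
  node 0: [-5,5]
  node 1: [-5,5]
  node 2: [-4,5]
  node 3: [-5,5]
  node 4: [-5,5]
  node 5: [-5,5]
  node 6: [-5,5]

[-5,5]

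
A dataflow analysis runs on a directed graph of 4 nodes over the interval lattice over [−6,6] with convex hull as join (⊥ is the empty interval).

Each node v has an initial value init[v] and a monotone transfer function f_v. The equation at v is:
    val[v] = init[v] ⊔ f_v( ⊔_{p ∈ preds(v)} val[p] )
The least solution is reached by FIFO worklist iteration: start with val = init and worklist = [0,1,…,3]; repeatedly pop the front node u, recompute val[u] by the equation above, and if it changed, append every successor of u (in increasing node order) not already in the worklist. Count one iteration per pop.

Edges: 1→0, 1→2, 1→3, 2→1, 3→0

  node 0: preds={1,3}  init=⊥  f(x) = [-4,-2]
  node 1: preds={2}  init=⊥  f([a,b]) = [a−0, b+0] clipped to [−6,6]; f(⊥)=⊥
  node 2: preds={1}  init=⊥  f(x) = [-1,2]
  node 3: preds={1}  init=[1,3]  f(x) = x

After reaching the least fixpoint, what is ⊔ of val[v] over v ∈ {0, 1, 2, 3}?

Iteration log — 9 steps:
  step 1. node 0  ⊔preds=[1,3]  new=[-4,-2]  old=⊥  +wl: 
  step 2. node 1  ⊔preds=⊥  new=⊥  stable
  step 3. node 2  ⊔preds=⊥  new=[-1,2]  old=⊥  +wl: 1
  step 4. node 3  ⊔preds=⊥  new=[1,3]  stable
  step 5. node 1  ⊔preds=[-1,2]  new=[-1,2]  old=⊥  +wl: 0,2,3
  step 6. node 0  ⊔preds=[-1,3]  new=[-4,-2]  stable
  step 7. node 2  ⊔preds=[-1,2]  new=[-1,2]  stable
  step 8. node 3  ⊔preds=[-1,2]  new=[-1,3]  old=[1,3]  +wl: 0
  step 9. node 0  ⊔preds=[-1,3]  new=[-4,-2]  stable

Least fixpoint reached:
  node 0: [-4,-2]
  node 1: [-1,2]
  node 2: [-1,2]
  node 3: [-1,3]

[-4,3]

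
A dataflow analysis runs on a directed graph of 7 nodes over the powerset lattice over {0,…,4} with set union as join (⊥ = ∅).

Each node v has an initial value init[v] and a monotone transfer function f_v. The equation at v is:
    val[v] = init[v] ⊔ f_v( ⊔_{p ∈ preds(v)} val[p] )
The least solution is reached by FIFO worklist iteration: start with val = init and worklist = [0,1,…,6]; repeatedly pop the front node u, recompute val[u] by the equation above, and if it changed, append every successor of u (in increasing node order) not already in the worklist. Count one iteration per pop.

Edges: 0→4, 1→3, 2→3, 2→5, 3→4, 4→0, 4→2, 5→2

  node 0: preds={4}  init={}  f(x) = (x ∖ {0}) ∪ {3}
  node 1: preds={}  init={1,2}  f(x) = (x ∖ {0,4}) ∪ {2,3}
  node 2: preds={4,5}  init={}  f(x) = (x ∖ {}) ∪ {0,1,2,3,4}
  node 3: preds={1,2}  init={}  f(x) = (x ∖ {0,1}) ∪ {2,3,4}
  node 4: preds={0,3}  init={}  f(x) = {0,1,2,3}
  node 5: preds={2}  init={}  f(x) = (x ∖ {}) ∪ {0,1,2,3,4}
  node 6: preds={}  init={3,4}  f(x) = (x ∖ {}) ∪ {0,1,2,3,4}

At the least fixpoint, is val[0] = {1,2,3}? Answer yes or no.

Iteration log — 10 steps:
  step 1. node 0  ⊔preds={}  new={3}  old={}  +wl: 
  step 2. node 1  ⊔preds={}  new={1,2,3}  old={1,2}  +wl: 
  step 3. node 2  ⊔preds={}  new={0,1,2,3,4}  old={}  +wl: 
  step 4. node 3  ⊔preds={0,1,2,3,4}  new={2,3,4}  old={}  +wl: 
  step 5. node 4  ⊔preds={2,3,4}  new={0,1,2,3}  old={}  +wl: 0,2
  step 6. node 5  ⊔preds={0,1,2,3,4}  new={0,1,2,3,4}  old={}  +wl: 
  step 7. node 6  ⊔preds={}  new={0,1,2,3,4}  old={3,4}  +wl: 
  step 8. node 0  ⊔preds={0,1,2,3}  new={1,2,3}  old={3}  +wl: 4
  step 9. node 2  ⊔preds={0,1,2,3,4}  new={0,1,2,3,4}  stable
  step 10. node 4  ⊔preds={1,2,3,4}  new={0,1,2,3}  stable

Least fixpoint reached:
  node 0: {1,2,3}
  node 1: {1,2,3}
  node 2: {0,1,2,3,4}
  node 3: {2,3,4}
  node 4: {0,1,2,3}
  node 5: {0,1,2,3,4}
  node 6: {0,1,2,3,4}

yes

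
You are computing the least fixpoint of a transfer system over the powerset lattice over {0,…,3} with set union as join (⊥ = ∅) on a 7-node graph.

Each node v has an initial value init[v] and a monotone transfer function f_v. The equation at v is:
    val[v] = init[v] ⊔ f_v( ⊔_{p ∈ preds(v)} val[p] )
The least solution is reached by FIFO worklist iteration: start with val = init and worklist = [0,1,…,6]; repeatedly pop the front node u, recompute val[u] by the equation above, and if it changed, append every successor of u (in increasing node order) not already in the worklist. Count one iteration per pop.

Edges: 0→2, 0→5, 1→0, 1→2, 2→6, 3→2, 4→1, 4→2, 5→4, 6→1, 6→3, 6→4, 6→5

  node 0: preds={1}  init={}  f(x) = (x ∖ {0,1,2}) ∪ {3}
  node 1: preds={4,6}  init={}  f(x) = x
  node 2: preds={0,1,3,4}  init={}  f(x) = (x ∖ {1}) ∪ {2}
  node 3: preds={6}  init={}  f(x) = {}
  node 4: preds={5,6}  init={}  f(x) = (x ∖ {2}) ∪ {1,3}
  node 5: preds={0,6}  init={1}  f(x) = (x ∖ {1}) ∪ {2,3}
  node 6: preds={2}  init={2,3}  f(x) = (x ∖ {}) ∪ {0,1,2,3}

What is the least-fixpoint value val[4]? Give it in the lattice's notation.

Trace (18 dequeues):
  [1] u=0 | in {} | out {3} | prev {} | push {}
  [2] u=1 | in {2,3} | out {2,3} | prev {} | push {0}
  [3] u=2 | in {2,3} | out {2,3} | prev {} | push {}
  [4] u=3 | in {2,3} | out {} | ==
  [5] u=4 | in {1,2,3} | out {1,3} | prev {} | push {1,2}
  [6] u=5 | in {2,3} | out {1,2,3} | prev {1} | push {4}
  [7] u=6 | in {2,3} | out {0,1,2,3} | prev {2,3} | push {3,5}
  [8] u=0 | in {2,3} | out {3} | ==
  [9] u=1 | in {0,1,2,3} | out {0,1,2,3} | prev {2,3} | push {0}
  [10] u=2 | in {0,1,2,3} | out {0,2,3} | prev {2,3} | push {6}
  [11] u=4 | in {0,1,2,3} | out {0,1,3} | prev {1,3} | push {1,2}
  [12] u=3 | in {0,1,2,3} | out {} | ==
  [13] u=5 | in {0,1,2,3} | out {0,1,2,3} | prev {1,2,3} | push {4}
  [14] u=0 | in {0,1,2,3} | out {3} | ==
  [15] u=6 | in {0,2,3} | out {0,1,2,3} | ==
  [16] u=1 | in {0,1,2,3} | out {0,1,2,3} | ==
  [17] u=2 | in {0,1,2,3} | out {0,2,3} | ==
  [18] u=4 | in {0,1,2,3} | out {0,1,3} | ==

Converged values:
  [0] {3}
  [1] {0,1,2,3}
  [2] {0,2,3}
  [3] {}
  [4] {0,1,3}
  [5] {0,1,2,3}
  [6] {0,1,2,3}

{0,1,3}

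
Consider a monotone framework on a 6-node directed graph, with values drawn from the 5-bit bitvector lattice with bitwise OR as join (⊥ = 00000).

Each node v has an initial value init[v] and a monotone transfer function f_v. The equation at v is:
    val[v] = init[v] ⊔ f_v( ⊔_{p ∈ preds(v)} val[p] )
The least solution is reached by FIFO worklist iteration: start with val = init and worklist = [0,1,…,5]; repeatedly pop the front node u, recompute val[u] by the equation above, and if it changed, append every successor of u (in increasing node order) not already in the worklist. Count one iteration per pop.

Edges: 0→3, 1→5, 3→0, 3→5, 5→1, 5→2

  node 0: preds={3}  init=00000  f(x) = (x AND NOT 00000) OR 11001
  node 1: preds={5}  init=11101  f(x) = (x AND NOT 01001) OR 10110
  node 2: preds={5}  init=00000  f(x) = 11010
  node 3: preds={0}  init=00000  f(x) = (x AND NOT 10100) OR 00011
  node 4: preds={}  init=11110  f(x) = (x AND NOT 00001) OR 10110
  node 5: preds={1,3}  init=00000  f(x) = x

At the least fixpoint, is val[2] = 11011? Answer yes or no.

no

Worklist (10 pops):
  #1 pop 0: in=00000 → 11001 (was 00000); enqueue []
  #2 pop 1: in=00000 → 11111 (was 11101); enqueue []
  #3 pop 2: in=00000 → 11010 (was 00000); enqueue []
  #4 pop 3: in=11001 → 01011 (was 00000); enqueue [0]
  #5 pop 4: in=00000 → 11110 (no change)
  #6 pop 5: in=11111 → 11111 (was 00000); enqueue [1,2]
  #7 pop 0: in=01011 → 11011 (was 11001); enqueue [3]
  #8 pop 1: in=11111 → 11111 (no change)
  #9 pop 2: in=11111 → 11010 (no change)
  #10 pop 3: in=11011 → 01011 (no change)

Fixpoint:
  val[0] = 11011
  val[1] = 11111
  val[2] = 11010
  val[3] = 01011
  val[4] = 11110
  val[5] = 11111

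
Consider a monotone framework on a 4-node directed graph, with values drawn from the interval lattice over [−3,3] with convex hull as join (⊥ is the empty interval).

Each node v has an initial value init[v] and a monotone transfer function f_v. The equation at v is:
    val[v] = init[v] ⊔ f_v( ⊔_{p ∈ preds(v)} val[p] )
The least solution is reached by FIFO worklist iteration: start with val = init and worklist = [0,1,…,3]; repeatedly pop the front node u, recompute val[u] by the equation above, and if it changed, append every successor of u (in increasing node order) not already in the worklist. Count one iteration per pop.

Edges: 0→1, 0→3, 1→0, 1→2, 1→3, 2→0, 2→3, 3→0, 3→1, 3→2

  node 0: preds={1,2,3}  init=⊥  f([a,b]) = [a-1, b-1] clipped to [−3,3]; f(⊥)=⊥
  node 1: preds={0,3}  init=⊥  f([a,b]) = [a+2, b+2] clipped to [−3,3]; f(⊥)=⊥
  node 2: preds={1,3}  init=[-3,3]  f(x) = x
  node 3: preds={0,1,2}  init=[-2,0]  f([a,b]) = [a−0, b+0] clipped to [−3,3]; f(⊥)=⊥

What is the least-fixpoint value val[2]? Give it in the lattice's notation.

[-3,3]

Worklist (7 pops):
  #1 pop 0: in=[-3,3] → [-3,2] (was ⊥); enqueue []
  #2 pop 1: in=[-3,2] → [-1,3] (was ⊥); enqueue [0]
  #3 pop 2: in=[-2,3] → [-3,3] (no change)
  #4 pop 3: in=[-3,3] → [-3,3] (was [-2,0]); enqueue [1,2]
  #5 pop 0: in=[-3,3] → [-3,2] (no change)
  #6 pop 1: in=[-3,3] → [-1,3] (no change)
  #7 pop 2: in=[-3,3] → [-3,3] (no change)

Fixpoint:
  val[0] = [-3,2]
  val[1] = [-1,3]
  val[2] = [-3,3]
  val[3] = [-3,3]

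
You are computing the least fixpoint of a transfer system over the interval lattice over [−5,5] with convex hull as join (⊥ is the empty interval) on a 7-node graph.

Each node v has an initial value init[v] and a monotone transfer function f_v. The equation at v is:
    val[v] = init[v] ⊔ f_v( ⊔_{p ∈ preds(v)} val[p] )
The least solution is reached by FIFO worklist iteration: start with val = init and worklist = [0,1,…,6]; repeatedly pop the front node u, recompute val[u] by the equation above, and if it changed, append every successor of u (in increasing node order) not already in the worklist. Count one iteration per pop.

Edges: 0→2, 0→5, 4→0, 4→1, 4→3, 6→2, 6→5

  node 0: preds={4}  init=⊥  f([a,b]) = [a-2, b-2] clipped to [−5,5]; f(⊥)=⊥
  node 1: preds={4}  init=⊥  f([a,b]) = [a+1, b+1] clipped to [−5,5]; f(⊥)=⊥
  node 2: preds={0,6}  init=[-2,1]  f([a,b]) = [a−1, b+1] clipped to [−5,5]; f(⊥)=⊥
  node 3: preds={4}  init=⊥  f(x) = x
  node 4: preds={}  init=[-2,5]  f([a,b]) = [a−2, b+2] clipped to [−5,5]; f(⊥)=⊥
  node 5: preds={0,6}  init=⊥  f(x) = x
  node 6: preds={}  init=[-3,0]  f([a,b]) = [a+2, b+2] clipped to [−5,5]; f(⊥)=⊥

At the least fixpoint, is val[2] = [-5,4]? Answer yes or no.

Iteration log — 7 steps:
  step 1. node 0  ⊔preds=[-2,5]  new=[-4,3]  old=⊥  +wl: 
  step 2. node 1  ⊔preds=[-2,5]  new=[-1,5]  old=⊥  +wl: 
  step 3. node 2  ⊔preds=[-4,3]  new=[-5,4]  old=[-2,1]  +wl: 
  step 4. node 3  ⊔preds=[-2,5]  new=[-2,5]  old=⊥  +wl: 
  step 5. node 4  ⊔preds=⊥  new=[-2,5]  stable
  step 6. node 5  ⊔preds=[-4,3]  new=[-4,3]  old=⊥  +wl: 
  step 7. node 6  ⊔preds=⊥  new=[-3,0]  stable

Least fixpoint reached:
  node 0: [-4,3]
  node 1: [-1,5]
  node 2: [-5,4]
  node 3: [-2,5]
  node 4: [-2,5]
  node 5: [-4,3]
  node 6: [-3,0]

yes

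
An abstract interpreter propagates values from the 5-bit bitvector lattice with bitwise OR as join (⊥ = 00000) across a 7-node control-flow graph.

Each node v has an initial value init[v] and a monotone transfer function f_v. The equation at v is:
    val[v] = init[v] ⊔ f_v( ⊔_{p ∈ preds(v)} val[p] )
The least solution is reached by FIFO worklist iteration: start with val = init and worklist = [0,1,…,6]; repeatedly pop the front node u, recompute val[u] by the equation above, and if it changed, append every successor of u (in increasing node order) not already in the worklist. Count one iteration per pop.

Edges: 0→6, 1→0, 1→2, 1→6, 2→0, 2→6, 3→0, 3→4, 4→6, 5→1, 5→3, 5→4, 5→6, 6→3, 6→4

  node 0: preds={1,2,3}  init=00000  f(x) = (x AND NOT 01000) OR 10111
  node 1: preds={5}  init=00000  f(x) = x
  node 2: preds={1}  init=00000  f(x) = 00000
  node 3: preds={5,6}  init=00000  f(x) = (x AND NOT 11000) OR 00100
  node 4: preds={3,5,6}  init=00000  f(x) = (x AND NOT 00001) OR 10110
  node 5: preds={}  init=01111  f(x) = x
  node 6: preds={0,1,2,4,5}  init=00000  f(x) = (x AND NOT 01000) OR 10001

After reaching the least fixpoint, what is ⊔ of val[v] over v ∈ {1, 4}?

11111

Worklist (10 pops):
  #1 pop 0: in=00000 → 10111 (was 00000); enqueue []
  #2 pop 1: in=01111 → 01111 (was 00000); enqueue [0]
  #3 pop 2: in=01111 → 00000 (no change)
  #4 pop 3: in=01111 → 00111 (was 00000); enqueue []
  #5 pop 4: in=01111 → 11110 (was 00000); enqueue []
  #6 pop 5: in=00000 → 01111 (no change)
  #7 pop 6: in=11111 → 10111 (was 00000); enqueue [3,4]
  #8 pop 0: in=01111 → 10111 (no change)
  #9 pop 3: in=11111 → 00111 (no change)
  #10 pop 4: in=11111 → 11110 (no change)

Fixpoint:
  val[0] = 10111
  val[1] = 01111
  val[2] = 00000
  val[3] = 00111
  val[4] = 11110
  val[5] = 01111
  val[6] = 10111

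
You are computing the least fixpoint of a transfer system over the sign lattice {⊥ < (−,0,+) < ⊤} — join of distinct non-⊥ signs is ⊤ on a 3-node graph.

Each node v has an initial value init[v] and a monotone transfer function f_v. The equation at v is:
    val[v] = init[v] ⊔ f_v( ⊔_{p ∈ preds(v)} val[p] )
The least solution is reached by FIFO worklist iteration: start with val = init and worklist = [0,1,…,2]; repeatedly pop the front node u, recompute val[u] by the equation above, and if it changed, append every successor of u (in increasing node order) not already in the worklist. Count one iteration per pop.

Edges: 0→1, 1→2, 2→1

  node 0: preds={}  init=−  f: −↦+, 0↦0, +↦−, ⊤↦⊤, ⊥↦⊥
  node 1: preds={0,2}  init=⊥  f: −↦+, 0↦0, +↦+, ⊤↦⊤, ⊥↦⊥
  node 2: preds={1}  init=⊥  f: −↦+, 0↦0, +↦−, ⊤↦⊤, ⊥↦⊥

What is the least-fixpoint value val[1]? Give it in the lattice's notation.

Trace (4 dequeues):
  [1] u=0 | in ⊥ | out − | ==
  [2] u=1 | in − | out + | prev ⊥ | push {}
  [3] u=2 | in + | out − | prev ⊥ | push {1}
  [4] u=1 | in − | out + | ==

Converged values:
  [0] −
  [1] +
  [2] −

+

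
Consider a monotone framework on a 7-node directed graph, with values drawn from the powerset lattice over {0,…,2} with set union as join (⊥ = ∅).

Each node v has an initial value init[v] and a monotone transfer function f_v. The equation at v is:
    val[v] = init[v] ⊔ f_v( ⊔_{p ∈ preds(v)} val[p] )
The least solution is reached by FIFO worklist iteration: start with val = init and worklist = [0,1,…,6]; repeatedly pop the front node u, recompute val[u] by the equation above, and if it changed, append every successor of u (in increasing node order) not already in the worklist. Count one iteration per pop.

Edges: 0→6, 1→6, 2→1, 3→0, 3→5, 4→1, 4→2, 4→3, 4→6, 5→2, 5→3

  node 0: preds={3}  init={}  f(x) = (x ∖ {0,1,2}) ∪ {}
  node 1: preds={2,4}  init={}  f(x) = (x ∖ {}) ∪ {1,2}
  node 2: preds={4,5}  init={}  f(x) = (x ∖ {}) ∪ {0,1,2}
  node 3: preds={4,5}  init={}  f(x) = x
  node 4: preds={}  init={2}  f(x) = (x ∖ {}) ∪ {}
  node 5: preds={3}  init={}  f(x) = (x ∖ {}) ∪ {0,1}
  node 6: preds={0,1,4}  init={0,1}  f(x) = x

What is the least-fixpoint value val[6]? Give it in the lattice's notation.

Iteration log — 14 steps:
  step 1. node 0  ⊔preds={}  new={}  stable
  step 2. node 1  ⊔preds={2}  new={1,2}  old={}  +wl: 
  step 3. node 2  ⊔preds={2}  new={0,1,2}  old={}  +wl: 1
  step 4. node 3  ⊔preds={2}  new={2}  old={}  +wl: 0
  step 5. node 4  ⊔preds={}  new={2}  stable
  step 6. node 5  ⊔preds={2}  new={0,1,2}  old={}  +wl: 2,3
  step 7. node 6  ⊔preds={1,2}  new={0,1,2}  old={0,1}  +wl: 
  step 8. node 1  ⊔preds={0,1,2}  new={0,1,2}  old={1,2}  +wl: 6
  step 9. node 0  ⊔preds={2}  new={}  stable
  step 10. node 2  ⊔preds={0,1,2}  new={0,1,2}  stable
  step 11. node 3  ⊔preds={0,1,2}  new={0,1,2}  old={2}  +wl: 0,5
  step 12. node 6  ⊔preds={0,1,2}  new={0,1,2}  stable
  step 13. node 0  ⊔preds={0,1,2}  new={}  stable
  step 14. node 5  ⊔preds={0,1,2}  new={0,1,2}  stable

Least fixpoint reached:
  node 0: {}
  node 1: {0,1,2}
  node 2: {0,1,2}
  node 3: {0,1,2}
  node 4: {2}
  node 5: {0,1,2}
  node 6: {0,1,2}

{0,1,2}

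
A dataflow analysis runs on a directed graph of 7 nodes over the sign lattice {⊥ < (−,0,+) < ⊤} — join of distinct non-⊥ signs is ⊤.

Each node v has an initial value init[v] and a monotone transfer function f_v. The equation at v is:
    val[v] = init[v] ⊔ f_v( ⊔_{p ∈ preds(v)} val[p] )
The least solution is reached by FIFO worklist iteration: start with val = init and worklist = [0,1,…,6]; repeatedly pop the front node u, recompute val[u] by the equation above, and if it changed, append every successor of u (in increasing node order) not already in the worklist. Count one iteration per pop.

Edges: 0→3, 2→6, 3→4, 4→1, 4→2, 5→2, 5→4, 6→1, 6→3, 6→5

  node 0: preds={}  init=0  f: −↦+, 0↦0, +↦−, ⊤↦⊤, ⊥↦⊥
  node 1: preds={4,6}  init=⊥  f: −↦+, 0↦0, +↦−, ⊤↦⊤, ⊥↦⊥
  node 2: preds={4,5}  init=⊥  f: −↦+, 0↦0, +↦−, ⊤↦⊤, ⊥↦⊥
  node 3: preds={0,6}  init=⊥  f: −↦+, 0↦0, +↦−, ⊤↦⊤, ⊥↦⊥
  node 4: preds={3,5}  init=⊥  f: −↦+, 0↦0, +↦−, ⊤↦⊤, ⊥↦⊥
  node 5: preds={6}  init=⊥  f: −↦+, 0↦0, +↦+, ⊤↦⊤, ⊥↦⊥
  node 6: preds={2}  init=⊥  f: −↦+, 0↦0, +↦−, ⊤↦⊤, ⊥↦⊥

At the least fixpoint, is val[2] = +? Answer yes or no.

Trace (15 dequeues):
  [1] u=0 | in ⊥ | out 0 | ==
  [2] u=1 | in ⊥ | out ⊥ | ==
  [3] u=2 | in ⊥ | out ⊥ | ==
  [4] u=3 | in 0 | out 0 | prev ⊥ | push {}
  [5] u=4 | in 0 | out 0 | prev ⊥ | push {1,2}
  [6] u=5 | in ⊥ | out ⊥ | ==
  [7] u=6 | in ⊥ | out ⊥ | ==
  [8] u=1 | in 0 | out 0 | prev ⊥ | push {}
  [9] u=2 | in 0 | out 0 | prev ⊥ | push {6}
  [10] u=6 | in 0 | out 0 | prev ⊥ | push {1,3,5}
  [11] u=1 | in 0 | out 0 | ==
  [12] u=3 | in 0 | out 0 | ==
  [13] u=5 | in 0 | out 0 | prev ⊥ | push {2,4}
  [14] u=2 | in 0 | out 0 | ==
  [15] u=4 | in 0 | out 0 | ==

Converged values:
  [0] 0
  [1] 0
  [2] 0
  [3] 0
  [4] 0
  [5] 0
  [6] 0

no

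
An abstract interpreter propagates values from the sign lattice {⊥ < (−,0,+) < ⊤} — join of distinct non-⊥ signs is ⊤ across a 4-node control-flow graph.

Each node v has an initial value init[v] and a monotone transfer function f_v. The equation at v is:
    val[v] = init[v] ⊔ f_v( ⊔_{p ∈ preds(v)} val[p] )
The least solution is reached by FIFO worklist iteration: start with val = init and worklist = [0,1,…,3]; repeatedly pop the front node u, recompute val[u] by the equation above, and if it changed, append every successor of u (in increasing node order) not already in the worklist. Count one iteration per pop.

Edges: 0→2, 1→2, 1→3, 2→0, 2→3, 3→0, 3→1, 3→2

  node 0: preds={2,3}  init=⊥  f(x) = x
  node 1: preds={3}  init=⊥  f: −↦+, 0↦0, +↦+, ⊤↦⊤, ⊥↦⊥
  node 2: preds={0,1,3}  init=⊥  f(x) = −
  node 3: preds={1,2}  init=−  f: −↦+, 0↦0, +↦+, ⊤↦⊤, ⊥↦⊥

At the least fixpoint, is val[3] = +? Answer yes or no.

no

Worklist (8 pops):
  #1 pop 0: in=− → − (was ⊥); enqueue []
  #2 pop 1: in=− → + (was ⊥); enqueue []
  #3 pop 2: in=⊤ → − (was ⊥); enqueue [0]
  #4 pop 3: in=⊤ → ⊤ (was −); enqueue [1,2]
  #5 pop 0: in=⊤ → ⊤ (was −); enqueue []
  #6 pop 1: in=⊤ → ⊤ (was +); enqueue [3]
  #7 pop 2: in=⊤ → − (no change)
  #8 pop 3: in=⊤ → ⊤ (no change)

Fixpoint:
  val[0] = ⊤
  val[1] = ⊤
  val[2] = −
  val[3] = ⊤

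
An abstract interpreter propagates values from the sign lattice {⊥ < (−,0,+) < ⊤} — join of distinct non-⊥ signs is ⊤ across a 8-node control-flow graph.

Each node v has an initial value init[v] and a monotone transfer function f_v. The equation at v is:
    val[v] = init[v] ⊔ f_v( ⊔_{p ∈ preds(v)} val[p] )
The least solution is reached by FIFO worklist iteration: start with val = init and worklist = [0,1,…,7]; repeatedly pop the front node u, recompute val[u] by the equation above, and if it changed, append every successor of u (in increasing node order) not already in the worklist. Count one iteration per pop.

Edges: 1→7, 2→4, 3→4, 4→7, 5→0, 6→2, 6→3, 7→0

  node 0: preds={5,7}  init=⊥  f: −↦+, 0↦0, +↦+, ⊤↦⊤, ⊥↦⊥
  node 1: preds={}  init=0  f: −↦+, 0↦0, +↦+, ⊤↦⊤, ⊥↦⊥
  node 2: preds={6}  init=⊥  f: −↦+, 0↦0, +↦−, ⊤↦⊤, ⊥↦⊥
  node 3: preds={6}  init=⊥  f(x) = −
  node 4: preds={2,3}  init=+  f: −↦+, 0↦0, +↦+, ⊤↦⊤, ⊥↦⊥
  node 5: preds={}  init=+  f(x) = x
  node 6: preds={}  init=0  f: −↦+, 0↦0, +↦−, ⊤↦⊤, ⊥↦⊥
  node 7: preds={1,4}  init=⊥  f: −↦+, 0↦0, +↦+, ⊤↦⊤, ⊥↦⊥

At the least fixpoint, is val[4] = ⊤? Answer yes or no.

yes

Trace (9 dequeues):
  [1] u=0 | in + | out + | prev ⊥ | push {}
  [2] u=1 | in ⊥ | out 0 | ==
  [3] u=2 | in 0 | out 0 | prev ⊥ | push {}
  [4] u=3 | in 0 | out − | prev ⊥ | push {}
  [5] u=4 | in ⊤ | out ⊤ | prev + | push {}
  [6] u=5 | in ⊥ | out + | ==
  [7] u=6 | in ⊥ | out 0 | ==
  [8] u=7 | in ⊤ | out ⊤ | prev ⊥ | push {0}
  [9] u=0 | in ⊤ | out ⊤ | prev + | push {}

Converged values:
  [0] ⊤
  [1] 0
  [2] 0
  [3] −
  [4] ⊤
  [5] +
  [6] 0
  [7] ⊤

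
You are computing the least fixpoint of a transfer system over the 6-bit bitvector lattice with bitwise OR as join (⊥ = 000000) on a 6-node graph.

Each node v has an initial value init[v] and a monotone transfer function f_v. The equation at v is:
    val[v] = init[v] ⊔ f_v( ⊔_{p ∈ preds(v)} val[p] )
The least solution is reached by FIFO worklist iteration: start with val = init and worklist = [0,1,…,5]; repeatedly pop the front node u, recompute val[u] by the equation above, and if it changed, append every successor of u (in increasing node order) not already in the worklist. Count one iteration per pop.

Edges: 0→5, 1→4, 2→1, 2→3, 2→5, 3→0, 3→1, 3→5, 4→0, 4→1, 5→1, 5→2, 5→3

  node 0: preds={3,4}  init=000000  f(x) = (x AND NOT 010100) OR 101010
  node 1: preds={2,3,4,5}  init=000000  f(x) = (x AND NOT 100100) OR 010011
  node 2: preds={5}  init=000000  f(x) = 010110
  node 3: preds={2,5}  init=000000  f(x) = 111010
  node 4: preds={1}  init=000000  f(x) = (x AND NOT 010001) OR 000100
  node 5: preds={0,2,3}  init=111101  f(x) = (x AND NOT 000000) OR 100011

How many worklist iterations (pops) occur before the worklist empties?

Iteration log — 10 steps:
  step 1. node 0  ⊔preds=000000  new=101010  old=000000  +wl: 
  step 2. node 1  ⊔preds=111101  new=011011  old=000000  +wl: 
  step 3. node 2  ⊔preds=111101  new=010110  old=000000  +wl: 1
  step 4. node 3  ⊔preds=111111  new=111010  old=000000  +wl: 0
  step 5. node 4  ⊔preds=011011  new=001110  old=000000  +wl: 
  step 6. node 5  ⊔preds=111110  new=111111  old=111101  +wl: 2,3
  step 7. node 1  ⊔preds=111111  new=011011  stable
  step 8. node 0  ⊔preds=111110  new=101010  stable
  step 9. node 2  ⊔preds=111111  new=010110  stable
  step 10. node 3  ⊔preds=111111  new=111010  stable

Least fixpoint reached:
  node 0: 101010
  node 1: 011011
  node 2: 010110
  node 3: 111010
  node 4: 001110
  node 5: 111111

10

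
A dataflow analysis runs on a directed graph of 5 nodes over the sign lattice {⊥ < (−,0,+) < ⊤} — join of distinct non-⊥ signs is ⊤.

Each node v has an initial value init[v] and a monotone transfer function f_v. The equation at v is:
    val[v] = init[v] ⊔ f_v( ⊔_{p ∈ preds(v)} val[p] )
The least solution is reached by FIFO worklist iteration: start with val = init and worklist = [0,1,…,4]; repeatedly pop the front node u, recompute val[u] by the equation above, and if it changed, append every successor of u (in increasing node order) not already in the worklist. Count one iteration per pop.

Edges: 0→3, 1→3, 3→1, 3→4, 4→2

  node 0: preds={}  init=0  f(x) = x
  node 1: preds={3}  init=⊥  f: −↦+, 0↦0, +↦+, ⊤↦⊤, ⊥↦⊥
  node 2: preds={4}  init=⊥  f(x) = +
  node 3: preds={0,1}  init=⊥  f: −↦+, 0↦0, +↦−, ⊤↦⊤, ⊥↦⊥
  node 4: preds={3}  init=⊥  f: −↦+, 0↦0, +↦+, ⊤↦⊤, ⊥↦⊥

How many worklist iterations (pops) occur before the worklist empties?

Trace (8 dequeues):
  [1] u=0 | in ⊥ | out 0 | ==
  [2] u=1 | in ⊥ | out ⊥ | ==
  [3] u=2 | in ⊥ | out + | prev ⊥ | push {}
  [4] u=3 | in 0 | out 0 | prev ⊥ | push {1}
  [5] u=4 | in 0 | out 0 | prev ⊥ | push {2}
  [6] u=1 | in 0 | out 0 | prev ⊥ | push {3}
  [7] u=2 | in 0 | out + | ==
  [8] u=3 | in 0 | out 0 | ==

Converged values:
  [0] 0
  [1] 0
  [2] +
  [3] 0
  [4] 0

8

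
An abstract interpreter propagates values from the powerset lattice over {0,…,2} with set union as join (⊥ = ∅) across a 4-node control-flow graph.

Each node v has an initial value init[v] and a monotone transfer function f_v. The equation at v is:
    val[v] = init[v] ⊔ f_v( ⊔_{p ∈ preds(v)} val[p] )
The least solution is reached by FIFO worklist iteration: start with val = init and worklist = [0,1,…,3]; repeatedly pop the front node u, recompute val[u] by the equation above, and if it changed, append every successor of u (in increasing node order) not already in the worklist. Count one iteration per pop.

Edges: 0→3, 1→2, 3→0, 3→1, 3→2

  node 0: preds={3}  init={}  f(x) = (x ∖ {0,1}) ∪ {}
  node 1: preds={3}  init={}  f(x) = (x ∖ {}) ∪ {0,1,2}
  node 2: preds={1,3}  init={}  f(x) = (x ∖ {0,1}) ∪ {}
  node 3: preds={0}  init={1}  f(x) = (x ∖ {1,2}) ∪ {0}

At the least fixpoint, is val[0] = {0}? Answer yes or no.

no

Iteration log — 7 steps:
  step 1. node 0  ⊔preds={1}  new={}  stable
  step 2. node 1  ⊔preds={1}  new={0,1,2}  old={}  +wl: 
  step 3. node 2  ⊔preds={0,1,2}  new={2}  old={}  +wl: 
  step 4. node 3  ⊔preds={}  new={0,1}  old={1}  +wl: 0,1,2
  step 5. node 0  ⊔preds={0,1}  new={}  stable
  step 6. node 1  ⊔preds={0,1}  new={0,1,2}  stable
  step 7. node 2  ⊔preds={0,1,2}  new={2}  stable

Least fixpoint reached:
  node 0: {}
  node 1: {0,1,2}
  node 2: {2}
  node 3: {0,1}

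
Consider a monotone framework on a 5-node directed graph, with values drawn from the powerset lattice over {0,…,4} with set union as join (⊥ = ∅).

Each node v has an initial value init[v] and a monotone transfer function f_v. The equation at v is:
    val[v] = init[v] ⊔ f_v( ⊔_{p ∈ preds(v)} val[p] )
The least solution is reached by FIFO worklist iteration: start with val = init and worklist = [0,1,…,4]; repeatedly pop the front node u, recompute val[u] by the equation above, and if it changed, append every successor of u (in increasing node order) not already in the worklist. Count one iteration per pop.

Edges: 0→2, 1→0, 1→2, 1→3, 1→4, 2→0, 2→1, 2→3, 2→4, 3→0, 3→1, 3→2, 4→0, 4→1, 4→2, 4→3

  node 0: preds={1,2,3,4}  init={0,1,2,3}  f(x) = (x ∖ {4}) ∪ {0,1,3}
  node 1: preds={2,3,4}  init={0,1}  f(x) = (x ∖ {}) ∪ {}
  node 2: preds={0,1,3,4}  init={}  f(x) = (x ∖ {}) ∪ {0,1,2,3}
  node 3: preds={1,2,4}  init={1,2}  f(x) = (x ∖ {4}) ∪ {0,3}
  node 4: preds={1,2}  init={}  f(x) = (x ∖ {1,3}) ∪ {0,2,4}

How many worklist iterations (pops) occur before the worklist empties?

12

Worklist (12 pops):
  #1 pop 0: in={0,1,2} → {0,1,2,3} (no change)
  #2 pop 1: in={1,2} → {0,1,2} (was {0,1}); enqueue [0]
  #3 pop 2: in={0,1,2,3} → {0,1,2,3} (was {}); enqueue [1]
  #4 pop 3: in={0,1,2,3} → {0,1,2,3} (was {1,2}); enqueue [2]
  #5 pop 4: in={0,1,2,3} → {0,2,4} (was {}); enqueue [3]
  #6 pop 0: in={0,1,2,3,4} → {0,1,2,3} (no change)
  #7 pop 1: in={0,1,2,3,4} → {0,1,2,3,4} (was {0,1,2}); enqueue [0,4]
  #8 pop 2: in={0,1,2,3,4} → {0,1,2,3,4} (was {0,1,2,3}); enqueue [1]
  #9 pop 3: in={0,1,2,3,4} → {0,1,2,3} (no change)
  #10 pop 0: in={0,1,2,3,4} → {0,1,2,3} (no change)
  #11 pop 4: in={0,1,2,3,4} → {0,2,4} (no change)
  #12 pop 1: in={0,1,2,3,4} → {0,1,2,3,4} (no change)

Fixpoint:
  val[0] = {0,1,2,3}
  val[1] = {0,1,2,3,4}
  val[2] = {0,1,2,3,4}
  val[3] = {0,1,2,3}
  val[4] = {0,2,4}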